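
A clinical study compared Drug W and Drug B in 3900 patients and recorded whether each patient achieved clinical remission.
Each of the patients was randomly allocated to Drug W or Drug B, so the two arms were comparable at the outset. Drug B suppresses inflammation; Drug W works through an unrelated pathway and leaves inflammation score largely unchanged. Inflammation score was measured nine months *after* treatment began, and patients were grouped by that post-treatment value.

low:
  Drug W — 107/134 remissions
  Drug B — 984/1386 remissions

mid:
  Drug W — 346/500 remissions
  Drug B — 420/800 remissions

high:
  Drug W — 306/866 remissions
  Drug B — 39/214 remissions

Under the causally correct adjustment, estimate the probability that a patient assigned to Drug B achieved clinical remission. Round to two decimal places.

0.60

Inflammation score is recorded after the drug and is itself shifted by it — it sits on the causal path from drug to outcome. Conditioning on a mediator would strip out part of the effect we want; the pooled comparison gives the total causal effect.
So P(outcome | do(Drug B)) is just the pooled rate for Drug B: 1443/2400 = 0.601.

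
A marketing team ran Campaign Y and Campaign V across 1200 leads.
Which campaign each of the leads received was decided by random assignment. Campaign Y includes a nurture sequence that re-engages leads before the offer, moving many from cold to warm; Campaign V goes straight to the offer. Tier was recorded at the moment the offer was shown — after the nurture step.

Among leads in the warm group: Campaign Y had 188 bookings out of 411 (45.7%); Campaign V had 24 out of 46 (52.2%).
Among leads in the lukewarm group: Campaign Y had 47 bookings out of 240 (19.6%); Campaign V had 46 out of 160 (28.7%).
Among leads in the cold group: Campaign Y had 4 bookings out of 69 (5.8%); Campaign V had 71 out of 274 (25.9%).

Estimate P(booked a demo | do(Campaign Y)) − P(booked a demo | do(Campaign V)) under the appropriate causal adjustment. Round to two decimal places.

Engagement tier lies on the pathway campaign → engagement tier → outcome, so adjusting for it blocks the indirect effect. For the total causal effect of campaign, use the unadjusted pooled rates.
The causal difference is the pooled difference: 0.332 − 0.294 = +0.038.

+0.04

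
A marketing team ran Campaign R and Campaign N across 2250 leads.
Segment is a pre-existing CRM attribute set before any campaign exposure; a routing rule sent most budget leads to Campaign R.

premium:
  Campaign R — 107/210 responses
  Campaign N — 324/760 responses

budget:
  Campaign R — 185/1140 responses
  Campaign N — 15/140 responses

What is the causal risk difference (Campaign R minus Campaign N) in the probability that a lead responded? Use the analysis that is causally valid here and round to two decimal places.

+0.07

The stratified and pooled comparisons disagree (Campaign R wins within each customer segment; Campaign N wins overall), so the answer turns on the causal role of customer segment.
Customer segment satisfies the back-door criterion: it is not a descendant of the campaign, and it blocks the spurious path from campaign to outcome. Adjusting for it (i.e., using the within-customer segment rates) gives the causal effect.
Adjusting over the population distribution of customer segment: 0.431·(0.510−0.426) + 0.569·(0.162−0.107) = +0.067.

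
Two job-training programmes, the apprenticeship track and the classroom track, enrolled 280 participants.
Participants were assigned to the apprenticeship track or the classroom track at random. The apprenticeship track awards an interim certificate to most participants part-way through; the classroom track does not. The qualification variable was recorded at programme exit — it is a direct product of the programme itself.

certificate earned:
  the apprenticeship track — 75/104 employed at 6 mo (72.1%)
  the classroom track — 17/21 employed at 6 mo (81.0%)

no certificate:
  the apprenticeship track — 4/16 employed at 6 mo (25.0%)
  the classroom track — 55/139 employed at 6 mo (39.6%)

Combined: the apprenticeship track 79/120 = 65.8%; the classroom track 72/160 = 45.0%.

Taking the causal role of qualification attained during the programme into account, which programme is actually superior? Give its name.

the apprenticeship track

Qualification attained during the programme lies on the pathway programme → qualification attained during the programme → outcome, so adjusting for it blocks the indirect effect. For the total causal effect of programme, use the unadjusted pooled rates.
Pooled: the apprenticeship track 65.8% vs the classroom track 45.0%; the apprenticeship track is higher overall.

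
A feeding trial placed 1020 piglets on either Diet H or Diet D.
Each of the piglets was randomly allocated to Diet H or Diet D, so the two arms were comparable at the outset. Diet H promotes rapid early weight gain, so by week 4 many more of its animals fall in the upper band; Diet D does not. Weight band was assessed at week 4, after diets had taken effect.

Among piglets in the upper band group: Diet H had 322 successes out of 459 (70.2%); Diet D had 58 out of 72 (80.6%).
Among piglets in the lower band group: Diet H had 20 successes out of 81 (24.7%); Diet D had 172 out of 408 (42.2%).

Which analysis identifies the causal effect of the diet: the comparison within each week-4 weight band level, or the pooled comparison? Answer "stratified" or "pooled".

pooled

Within every week-4 weight band level Diet D has the higher rate, yet pooled Diet H does — Simpson's reversal.
Week-4 weight band is downstream of the diet. One should not condition on a consequence of treatment, so the overall rates are the right comparison.
Pooled: Diet H 63.3% vs Diet D 47.9%; Diet H is higher overall.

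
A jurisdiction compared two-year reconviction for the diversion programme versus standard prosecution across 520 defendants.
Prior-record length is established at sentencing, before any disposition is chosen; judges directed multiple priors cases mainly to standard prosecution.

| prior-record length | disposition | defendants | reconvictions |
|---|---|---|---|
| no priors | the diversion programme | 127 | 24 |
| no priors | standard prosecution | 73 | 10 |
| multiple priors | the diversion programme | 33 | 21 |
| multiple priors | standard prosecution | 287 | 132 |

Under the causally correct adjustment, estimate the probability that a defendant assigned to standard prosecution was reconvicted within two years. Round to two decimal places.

The prior-record length-specific comparison favours standard prosecution throughout, but the pooled figures favour the diversion programme. The question is whether to condition on prior-record length.
Prior-record length satisfies the back-door criterion: it is not a descendant of the disposition, and it blocks the spurious path from disposition to outcome. Adjusting for it (i.e., using the within-prior-record length rates) gives the causal effect.
Standardising standard prosecution to the population prior-record length mix: 0.385·10/73 + 0.615·132/287 = 0.336.

0.34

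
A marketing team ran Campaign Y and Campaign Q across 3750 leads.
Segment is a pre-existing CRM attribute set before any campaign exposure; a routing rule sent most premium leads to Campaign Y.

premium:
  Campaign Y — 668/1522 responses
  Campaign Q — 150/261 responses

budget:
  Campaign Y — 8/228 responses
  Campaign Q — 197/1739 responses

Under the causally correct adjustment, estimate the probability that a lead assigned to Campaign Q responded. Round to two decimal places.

Customer segment differs across campaigns for reasons unrelated to any effect of the campaign itself, and it separately predicts the outcome — a classic confounder. We must compare within customer segment levels.
Standardising Campaign Q to the population customer segment mix: 0.475·150/261 + 0.525·197/1739 = 0.333.

0.33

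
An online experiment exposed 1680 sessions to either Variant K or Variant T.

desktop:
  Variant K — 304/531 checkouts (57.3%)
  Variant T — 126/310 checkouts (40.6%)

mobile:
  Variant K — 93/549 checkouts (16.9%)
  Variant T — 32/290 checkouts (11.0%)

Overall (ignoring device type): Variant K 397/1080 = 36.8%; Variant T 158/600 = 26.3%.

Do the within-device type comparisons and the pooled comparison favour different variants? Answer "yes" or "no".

no

Within each device type level (desktop 57.3% vs 40.6%; mobile 16.9% vs 11.0%), Variant K has the higher rate every time. Pooled: 36.8% vs 26.3% — Variant K has the higher rate overall. They agree.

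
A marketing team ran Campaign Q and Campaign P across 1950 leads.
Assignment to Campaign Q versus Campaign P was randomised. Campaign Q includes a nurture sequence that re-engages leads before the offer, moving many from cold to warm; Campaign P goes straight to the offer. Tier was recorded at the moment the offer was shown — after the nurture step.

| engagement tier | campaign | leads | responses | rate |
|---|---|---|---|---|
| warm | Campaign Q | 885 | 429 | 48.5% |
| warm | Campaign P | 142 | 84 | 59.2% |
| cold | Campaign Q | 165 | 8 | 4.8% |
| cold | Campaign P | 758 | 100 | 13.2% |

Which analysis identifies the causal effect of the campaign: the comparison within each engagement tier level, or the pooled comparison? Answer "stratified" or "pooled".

pooled

Because the campaign influences engagement tier, engagement tier is a post-treatment mediator, not a confounder. Stratifying on it would bias the estimate; the causal effect is the crude pooled difference.
Pooled: Campaign Q 41.6% vs Campaign P 20.4%; Campaign Q is higher overall.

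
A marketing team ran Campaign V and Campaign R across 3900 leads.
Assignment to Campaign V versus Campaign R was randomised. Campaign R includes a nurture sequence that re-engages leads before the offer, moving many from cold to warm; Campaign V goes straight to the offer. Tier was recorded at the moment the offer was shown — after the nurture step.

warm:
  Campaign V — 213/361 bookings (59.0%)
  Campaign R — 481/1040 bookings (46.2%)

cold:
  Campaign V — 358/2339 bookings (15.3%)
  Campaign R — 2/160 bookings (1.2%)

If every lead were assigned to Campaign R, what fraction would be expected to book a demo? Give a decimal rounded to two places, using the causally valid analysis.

The engagement tier-specific comparison favours Campaign V throughout, but the pooled figures favour Campaign R. The question is whether to condition on engagement tier.
Engagement tier is recorded after the campaign and is itself shifted by it — it sits on the causal path from campaign to outcome. Conditioning on a mediator would strip out part of the effect we want; the pooled comparison gives the total causal effect.
So P(outcome | do(Campaign R)) is just the pooled rate for Campaign R: 483/1200 = 0.403.

0.40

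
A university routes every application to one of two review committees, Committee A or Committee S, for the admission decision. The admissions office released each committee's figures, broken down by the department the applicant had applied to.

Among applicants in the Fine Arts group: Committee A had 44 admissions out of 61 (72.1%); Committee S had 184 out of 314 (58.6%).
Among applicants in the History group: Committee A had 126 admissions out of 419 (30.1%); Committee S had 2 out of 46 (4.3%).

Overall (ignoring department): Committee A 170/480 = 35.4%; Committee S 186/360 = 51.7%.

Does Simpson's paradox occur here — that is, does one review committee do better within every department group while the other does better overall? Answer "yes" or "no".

Within each department level (Fine Arts 72.1% vs 58.6%; History 30.1% vs 4.3%), Committee A has the higher rate every time. Pooled: 35.4% vs 51.7% — Committee S has the higher rate overall. The two comparisons disagree.

yes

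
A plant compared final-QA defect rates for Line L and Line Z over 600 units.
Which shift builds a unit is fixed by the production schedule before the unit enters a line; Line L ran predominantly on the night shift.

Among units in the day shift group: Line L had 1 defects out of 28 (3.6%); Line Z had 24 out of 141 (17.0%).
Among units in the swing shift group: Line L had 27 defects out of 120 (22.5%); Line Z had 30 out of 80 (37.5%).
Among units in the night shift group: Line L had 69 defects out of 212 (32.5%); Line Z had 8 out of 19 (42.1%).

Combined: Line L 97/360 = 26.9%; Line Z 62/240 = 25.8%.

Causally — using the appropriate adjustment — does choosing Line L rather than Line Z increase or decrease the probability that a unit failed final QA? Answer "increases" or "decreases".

decreases

The stratified and pooled comparisons disagree (Line L wins within each shift; Line Z wins overall), so the answer turns on the causal role of shift.
Shift is set before the line has any effect — it is not caused by the line — and it independently drives the outcome. That makes it a confounder, so the causal comparison is within shift levels.
Within each level — day shift: 3.6% vs 17.0%; swing shift: 22.5% vs 37.5%; night shift: 32.5% vs 42.1% — Line L is lower every time.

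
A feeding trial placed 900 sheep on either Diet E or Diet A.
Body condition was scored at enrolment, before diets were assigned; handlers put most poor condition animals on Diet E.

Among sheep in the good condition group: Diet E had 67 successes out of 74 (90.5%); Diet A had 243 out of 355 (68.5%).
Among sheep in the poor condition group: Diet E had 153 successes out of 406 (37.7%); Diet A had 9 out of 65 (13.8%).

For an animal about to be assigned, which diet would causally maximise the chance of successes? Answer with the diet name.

Diet E is higher inside every starting body condition stratum but Diet A is higher in aggregate. Whether to stratify depends on how starting body condition relates to the diet.
The imbalance in starting body condition arose from how sheep were allocated, not from anything the diet did; and starting body condition independently affects the outcome. The pooled gap is confounded — condition on starting body condition.
Within each level — good condition: 90.5% vs 68.5%; poor condition: 37.7% vs 13.8% — Diet E is higher every time.

Diet E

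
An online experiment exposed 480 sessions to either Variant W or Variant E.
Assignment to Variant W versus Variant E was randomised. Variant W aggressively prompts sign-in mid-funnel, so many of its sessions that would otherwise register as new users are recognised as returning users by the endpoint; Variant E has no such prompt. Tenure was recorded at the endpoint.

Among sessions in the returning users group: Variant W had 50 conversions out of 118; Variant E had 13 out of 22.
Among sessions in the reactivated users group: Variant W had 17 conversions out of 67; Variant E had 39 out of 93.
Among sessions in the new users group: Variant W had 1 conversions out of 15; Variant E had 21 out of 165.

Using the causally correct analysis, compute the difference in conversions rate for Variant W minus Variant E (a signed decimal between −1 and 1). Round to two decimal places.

User tenure here is a post-treatment variable shaped by the variant; conditioning on it would introduce bias rather than remove it. The overall comparison is the causal one.
The causal difference is the pooled difference: 0.340 − 0.261 = +0.079.

+0.08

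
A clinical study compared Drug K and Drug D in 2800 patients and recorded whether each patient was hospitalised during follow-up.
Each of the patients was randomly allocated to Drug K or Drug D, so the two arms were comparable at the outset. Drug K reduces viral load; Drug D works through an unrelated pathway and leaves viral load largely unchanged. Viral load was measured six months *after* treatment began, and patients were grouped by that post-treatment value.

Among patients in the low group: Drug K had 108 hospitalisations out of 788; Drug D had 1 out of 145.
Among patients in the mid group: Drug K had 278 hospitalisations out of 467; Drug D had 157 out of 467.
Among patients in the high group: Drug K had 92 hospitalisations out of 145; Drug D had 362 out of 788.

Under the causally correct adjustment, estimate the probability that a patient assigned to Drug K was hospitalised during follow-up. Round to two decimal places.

0.34

Viral load is recorded after the drug and is itself shifted by it — it sits on the causal path from drug to outcome. Conditioning on a mediator would strip out part of the effect we want; the pooled comparison gives the total causal effect.
So P(outcome | do(Drug K)) is just the pooled rate for Drug K: 478/1400 = 0.341.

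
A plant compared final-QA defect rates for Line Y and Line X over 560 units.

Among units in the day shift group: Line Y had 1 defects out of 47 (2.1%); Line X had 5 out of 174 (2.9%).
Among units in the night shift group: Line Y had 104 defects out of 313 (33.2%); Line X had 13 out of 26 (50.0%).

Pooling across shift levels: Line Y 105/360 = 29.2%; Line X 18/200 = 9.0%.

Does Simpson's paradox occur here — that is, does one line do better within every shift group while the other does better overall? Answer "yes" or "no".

Within each shift level (day shift 2.1% vs 2.9%; night shift 33.2% vs 50.0%), Line Y has the lower rate every time. Pooled: 29.2% vs 9.0% — Line X has the lower rate overall. The two comparisons disagree.

yes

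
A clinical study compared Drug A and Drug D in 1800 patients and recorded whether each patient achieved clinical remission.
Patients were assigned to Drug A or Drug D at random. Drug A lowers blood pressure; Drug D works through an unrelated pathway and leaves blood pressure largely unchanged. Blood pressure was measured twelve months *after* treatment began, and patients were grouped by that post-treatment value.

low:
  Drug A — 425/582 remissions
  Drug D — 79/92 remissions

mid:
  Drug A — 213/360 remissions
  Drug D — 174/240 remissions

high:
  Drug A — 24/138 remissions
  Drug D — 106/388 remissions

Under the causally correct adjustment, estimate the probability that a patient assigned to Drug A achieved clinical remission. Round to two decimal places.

Blood pressure is downstream of the drug. One should not condition on a consequence of treatment, so the overall rates are the right comparison.
So P(outcome | do(Drug A)) is just the pooled rate for Drug A: 662/1080 = 0.613.

0.61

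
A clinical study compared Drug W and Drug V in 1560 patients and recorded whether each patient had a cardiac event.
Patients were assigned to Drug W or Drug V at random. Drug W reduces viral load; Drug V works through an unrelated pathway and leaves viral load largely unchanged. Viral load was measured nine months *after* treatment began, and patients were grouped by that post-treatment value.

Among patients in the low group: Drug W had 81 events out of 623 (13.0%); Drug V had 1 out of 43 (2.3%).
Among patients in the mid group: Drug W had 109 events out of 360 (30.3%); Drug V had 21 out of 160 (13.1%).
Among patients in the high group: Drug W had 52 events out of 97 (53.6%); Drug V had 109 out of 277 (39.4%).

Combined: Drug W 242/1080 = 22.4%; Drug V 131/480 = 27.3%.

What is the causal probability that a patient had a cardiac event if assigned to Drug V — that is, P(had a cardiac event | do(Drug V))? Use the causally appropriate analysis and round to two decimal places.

Because the drug influences viral load, viral load is a post-treatment mediator, not a confounder. Stratifying on it would bias the estimate; the causal effect is the crude pooled difference.
So P(outcome | do(Drug V)) is just the pooled rate for Drug V: 131/480 = 0.273.

0.27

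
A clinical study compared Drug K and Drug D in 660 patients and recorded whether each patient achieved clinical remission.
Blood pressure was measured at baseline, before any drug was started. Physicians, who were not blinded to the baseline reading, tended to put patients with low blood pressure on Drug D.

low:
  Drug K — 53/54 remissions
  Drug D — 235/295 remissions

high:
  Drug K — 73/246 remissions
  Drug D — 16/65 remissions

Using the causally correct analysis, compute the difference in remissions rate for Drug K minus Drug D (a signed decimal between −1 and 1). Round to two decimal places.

+0.12

Within every blood pressure level Drug K has the higher rate, yet pooled Drug D does — Simpson's reversal.
The imbalance in blood pressure arose from how patients were allocated, not from anything the drug did; and blood pressure independently affects the outcome. The pooled gap is confounded — condition on blood pressure.
Adjusting over the population distribution of blood pressure: 0.529·(0.981−0.797) + 0.471·(0.297−0.246) = +0.122.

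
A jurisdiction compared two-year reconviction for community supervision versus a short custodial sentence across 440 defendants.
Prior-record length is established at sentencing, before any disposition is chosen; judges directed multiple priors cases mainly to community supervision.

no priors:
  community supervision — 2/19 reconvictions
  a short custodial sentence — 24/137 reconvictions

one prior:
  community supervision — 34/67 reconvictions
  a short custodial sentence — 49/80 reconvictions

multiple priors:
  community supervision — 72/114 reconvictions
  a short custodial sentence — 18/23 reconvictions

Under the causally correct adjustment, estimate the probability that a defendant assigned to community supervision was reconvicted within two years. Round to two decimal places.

community supervision is lower inside every prior-record length stratum but a short custodial sentence is lower in aggregate. Whether to stratify depends on how prior-record length relates to the disposition.
The imbalance in prior-record length arose from how defendants were allocated, not from anything the disposition did; and prior-record length independently affects the outcome. The pooled gap is confounded — condition on prior-record length.
Standardising community supervision to the population prior-record length mix: 0.355·2/19 + 0.334·34/67 + 0.311·72/114 = 0.404.

0.40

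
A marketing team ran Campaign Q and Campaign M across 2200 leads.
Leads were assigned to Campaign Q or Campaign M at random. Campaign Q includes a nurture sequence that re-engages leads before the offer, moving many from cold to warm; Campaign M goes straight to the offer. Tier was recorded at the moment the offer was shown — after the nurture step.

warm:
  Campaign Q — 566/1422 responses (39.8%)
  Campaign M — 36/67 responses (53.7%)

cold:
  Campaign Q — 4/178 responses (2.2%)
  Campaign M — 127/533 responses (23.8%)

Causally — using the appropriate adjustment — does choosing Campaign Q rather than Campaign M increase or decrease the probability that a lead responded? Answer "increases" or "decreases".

Stratifying would compare campaigns among leads the campaigns themselves sorted into engagement tier groups — a form of selection on an intermediate. The unconditioned pooled rates give the total causal effect.
Pooled: Campaign Q 35.6% vs Campaign M 27.2%; Campaign Q is higher overall.

increases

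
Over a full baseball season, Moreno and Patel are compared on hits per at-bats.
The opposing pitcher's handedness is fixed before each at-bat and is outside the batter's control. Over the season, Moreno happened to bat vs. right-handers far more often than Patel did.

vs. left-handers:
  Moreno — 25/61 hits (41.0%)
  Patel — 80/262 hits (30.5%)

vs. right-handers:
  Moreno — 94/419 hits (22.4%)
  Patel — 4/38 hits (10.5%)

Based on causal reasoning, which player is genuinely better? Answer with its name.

Moreno

The imbalance in pitcher handedness arose from how at-bats were allocated, not from anything the player did; and pitcher handedness independently affects the outcome. The pooled gap is confounded — condition on pitcher handedness.
Within each level — vs. left-handers: 41.0% vs 30.5%; vs. right-handers: 22.4% vs 10.5% — Moreno is higher every time.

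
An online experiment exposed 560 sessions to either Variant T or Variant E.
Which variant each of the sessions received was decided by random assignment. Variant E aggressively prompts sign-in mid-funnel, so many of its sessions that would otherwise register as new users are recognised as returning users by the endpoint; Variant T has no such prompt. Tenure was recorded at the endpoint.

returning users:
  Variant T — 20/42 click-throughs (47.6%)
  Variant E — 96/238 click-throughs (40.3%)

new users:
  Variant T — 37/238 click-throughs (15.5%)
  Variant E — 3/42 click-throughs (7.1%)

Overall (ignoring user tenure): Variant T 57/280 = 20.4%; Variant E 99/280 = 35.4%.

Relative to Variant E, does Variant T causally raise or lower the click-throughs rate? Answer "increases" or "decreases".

The distribution of user tenure is itself part of what the variant does — it is an intermediate outcome. Holding it fixed would remove that part of the effect; the total effect is the pooled difference.
Pooled: Variant T 20.4% vs Variant E 35.4%; Variant E is higher overall.

decreases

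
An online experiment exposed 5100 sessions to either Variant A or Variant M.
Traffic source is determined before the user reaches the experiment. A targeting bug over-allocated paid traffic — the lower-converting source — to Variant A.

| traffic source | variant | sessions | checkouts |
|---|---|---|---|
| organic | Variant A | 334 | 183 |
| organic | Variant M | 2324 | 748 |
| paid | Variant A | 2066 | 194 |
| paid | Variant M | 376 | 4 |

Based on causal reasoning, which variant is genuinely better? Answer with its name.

Variant A

The traffic source-specific comparison favours Variant A throughout, but the pooled figures favour Variant M. The question is whether to condition on traffic source.
Since traffic source is a pre-existing factor (not a product of the variant) and it affects the outcome on its own, it is a confounder. The stratified rates, not the pooled rate, identify the causal effect.
Within each level — organic: 54.8% vs 32.2%; paid: 9.4% vs 1.1% — Variant A is higher every time.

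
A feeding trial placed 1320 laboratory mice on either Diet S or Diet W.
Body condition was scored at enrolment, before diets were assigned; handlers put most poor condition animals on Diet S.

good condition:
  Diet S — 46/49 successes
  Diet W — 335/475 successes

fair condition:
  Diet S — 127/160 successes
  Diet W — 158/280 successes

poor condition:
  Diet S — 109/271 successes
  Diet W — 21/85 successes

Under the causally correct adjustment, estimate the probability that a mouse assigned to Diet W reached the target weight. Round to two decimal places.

0.53

Starting body condition satisfies the back-door criterion: it is not a descendant of the diet, and it blocks the spurious path from diet to outcome. Adjusting for it (i.e., using the within-starting body condition rates) gives the causal effect.
Standardising Diet W to the population starting body condition mix: 0.397·335/475 + 0.333·158/280 + 0.270·21/85 = 0.535.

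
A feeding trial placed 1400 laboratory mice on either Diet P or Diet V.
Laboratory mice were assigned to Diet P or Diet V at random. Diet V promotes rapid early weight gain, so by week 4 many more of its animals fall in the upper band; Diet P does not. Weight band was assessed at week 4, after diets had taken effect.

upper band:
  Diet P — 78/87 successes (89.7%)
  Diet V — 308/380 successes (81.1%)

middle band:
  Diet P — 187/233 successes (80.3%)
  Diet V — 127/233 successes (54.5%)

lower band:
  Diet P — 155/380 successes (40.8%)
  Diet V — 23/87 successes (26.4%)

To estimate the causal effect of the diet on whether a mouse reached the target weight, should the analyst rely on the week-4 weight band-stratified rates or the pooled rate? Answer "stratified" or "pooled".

pooled

Week-4 weight band here is a post-treatment variable shaped by the diet; conditioning on it would introduce bias rather than remove it. The overall comparison is the causal one.
Pooled: Diet P 60.0% vs Diet V 65.4%; Diet V is higher overall.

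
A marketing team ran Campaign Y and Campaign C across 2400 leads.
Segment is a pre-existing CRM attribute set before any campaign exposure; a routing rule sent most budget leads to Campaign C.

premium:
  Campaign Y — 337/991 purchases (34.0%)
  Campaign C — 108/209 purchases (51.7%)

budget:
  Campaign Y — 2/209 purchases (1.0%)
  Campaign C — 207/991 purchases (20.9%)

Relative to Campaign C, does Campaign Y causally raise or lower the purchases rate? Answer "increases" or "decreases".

Customer segment differs across campaigns for reasons unrelated to any effect of the campaign itself, and it separately predicts the outcome — a classic confounder. We must compare within customer segment levels.
Within each level — premium: 34.0% vs 51.7%; budget: 1.0% vs 20.9% — Campaign C is higher every time.

decreases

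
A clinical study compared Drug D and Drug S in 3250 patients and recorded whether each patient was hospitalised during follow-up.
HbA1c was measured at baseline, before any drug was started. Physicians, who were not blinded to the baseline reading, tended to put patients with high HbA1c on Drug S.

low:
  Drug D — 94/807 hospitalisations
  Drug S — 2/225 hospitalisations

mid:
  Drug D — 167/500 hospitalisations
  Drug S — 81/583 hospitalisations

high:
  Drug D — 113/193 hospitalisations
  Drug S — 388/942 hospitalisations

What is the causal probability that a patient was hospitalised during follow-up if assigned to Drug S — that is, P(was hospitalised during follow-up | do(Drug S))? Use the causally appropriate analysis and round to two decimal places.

0.19

Drug S is lower inside every HbA1c stratum but Drug D is lower in aggregate. Whether to stratify depends on how HbA1c relates to the drug.
The imbalance in HbA1c arose from how patients were allocated, not from anything the drug did; and HbA1c independently affects the outcome. The pooled gap is confounded — condition on HbA1c.
Standardising Drug S to the population HbA1c mix: 0.318·2/225 + 0.333·81/583 + 0.349·388/942 = 0.193.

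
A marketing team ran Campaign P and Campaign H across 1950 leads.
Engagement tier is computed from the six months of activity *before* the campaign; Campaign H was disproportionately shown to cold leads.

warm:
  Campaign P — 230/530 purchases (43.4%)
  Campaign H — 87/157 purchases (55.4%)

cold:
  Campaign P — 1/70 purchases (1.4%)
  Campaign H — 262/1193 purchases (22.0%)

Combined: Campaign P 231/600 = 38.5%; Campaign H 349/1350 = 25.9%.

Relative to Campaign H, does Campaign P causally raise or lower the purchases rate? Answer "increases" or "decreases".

Within every engagement tier level Campaign H has the higher rate, yet pooled Campaign P does — Simpson's reversal.
Engagement tier differs across campaigns for reasons unrelated to any effect of the campaign itself, and it separately predicts the outcome — a classic confounder. We must compare within engagement tier levels.
Within each level — warm: 43.4% vs 55.4%; cold: 1.4% vs 22.0% — Campaign H is higher every time.

decreases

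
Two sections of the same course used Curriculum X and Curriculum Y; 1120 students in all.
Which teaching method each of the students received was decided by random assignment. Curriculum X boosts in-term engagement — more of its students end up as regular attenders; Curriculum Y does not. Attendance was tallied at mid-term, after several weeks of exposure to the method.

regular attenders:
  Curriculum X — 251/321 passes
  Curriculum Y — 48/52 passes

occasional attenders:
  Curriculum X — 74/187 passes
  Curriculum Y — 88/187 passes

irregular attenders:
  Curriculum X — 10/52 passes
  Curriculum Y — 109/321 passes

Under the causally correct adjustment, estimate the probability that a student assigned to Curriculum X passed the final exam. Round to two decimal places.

0.60

Within every mid-term attendance level Curriculum Y has the higher rate, yet pooled Curriculum X does — Simpson's reversal.
Because the teaching method influences mid-term attendance, mid-term attendance is a post-treatment mediator, not a confounder. Stratifying on it would bias the estimate; the causal effect is the crude pooled difference.
So P(outcome | do(Curriculum X)) is just the pooled rate for Curriculum X: 335/560 = 0.598.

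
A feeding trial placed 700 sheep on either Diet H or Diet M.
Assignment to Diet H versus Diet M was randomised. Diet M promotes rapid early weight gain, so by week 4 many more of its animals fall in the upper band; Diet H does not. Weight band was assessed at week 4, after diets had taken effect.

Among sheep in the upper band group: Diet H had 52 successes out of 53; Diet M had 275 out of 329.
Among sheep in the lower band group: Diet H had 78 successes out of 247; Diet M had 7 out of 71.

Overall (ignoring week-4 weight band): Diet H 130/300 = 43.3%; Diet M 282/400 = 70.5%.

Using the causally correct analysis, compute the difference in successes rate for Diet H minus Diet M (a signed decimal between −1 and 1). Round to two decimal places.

-0.27

Week-4 weight band is recorded after the diet and is itself shifted by it — it sits on the causal path from diet to outcome. Conditioning on a mediator would strip out part of the effect we want; the pooled comparison gives the total causal effect.
The causal difference is the pooled difference: 0.433 − 0.705 = -0.272.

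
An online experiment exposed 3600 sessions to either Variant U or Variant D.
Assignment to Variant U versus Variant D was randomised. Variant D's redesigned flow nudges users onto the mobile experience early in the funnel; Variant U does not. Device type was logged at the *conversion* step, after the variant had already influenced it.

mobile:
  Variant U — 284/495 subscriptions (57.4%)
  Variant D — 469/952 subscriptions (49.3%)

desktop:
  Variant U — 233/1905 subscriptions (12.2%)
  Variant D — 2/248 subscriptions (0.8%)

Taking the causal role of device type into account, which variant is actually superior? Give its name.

Variant U is higher inside every device type stratum but Variant D is higher in aggregate. Whether to stratify depends on how device type relates to the variant.
Device type here is a post-treatment variable shaped by the variant; conditioning on it would introduce bias rather than remove it. The overall comparison is the causal one.
Pooled: Variant U 21.5% vs Variant D 39.2%; Variant D is higher overall.

Variant D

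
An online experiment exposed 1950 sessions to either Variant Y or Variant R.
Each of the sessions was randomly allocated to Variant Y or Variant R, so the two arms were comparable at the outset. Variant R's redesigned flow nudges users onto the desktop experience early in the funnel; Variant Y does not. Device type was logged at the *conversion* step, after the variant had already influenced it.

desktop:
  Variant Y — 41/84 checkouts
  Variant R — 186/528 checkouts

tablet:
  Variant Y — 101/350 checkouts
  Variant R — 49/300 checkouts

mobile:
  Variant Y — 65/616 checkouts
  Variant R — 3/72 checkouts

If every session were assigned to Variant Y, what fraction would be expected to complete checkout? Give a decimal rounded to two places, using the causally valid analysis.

0.20

Stratifying would compare variants among sessions the variants themselves sorted into device type groups — a form of selection on an intermediate. The unconditioned pooled rates give the total causal effect.
So P(outcome | do(Variant Y)) is just the pooled rate for Variant Y: 207/1050 = 0.197.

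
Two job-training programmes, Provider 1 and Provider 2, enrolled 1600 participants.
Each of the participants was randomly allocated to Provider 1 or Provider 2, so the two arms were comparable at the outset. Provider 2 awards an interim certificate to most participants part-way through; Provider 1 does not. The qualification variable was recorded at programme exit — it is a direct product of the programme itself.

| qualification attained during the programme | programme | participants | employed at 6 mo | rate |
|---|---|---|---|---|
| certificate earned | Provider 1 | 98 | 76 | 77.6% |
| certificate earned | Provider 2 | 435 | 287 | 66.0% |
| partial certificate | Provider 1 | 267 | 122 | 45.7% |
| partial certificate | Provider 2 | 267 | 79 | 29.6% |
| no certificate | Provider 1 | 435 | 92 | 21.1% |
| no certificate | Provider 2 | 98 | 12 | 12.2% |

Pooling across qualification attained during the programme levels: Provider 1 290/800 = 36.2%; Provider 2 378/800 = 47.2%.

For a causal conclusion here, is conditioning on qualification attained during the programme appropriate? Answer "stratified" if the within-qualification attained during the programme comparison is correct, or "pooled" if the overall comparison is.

Provider 1 is higher inside every qualification attained during the programme stratum but Provider 2 is higher in aggregate. Whether to stratify depends on how qualification attained during the programme relates to the programme.
Qualification attained during the programme here is a post-treatment variable shaped by the programme; conditioning on it would introduce bias rather than remove it. The overall comparison is the causal one.
Pooled: Provider 1 36.2% vs Provider 2 47.2%; Provider 2 is higher overall.

pooled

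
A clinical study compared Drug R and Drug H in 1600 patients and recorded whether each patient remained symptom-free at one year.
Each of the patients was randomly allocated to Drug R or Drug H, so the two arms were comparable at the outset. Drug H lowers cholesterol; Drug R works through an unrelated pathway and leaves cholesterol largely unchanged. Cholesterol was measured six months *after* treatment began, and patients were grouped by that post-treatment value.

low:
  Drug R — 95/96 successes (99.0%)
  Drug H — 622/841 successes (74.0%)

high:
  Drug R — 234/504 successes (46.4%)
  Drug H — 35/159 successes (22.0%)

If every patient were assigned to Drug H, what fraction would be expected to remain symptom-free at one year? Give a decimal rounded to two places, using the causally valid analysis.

Cholesterol lies on the pathway drug → cholesterol → outcome, so adjusting for it blocks the indirect effect. For the total causal effect of drug, use the unadjusted pooled rates.
So P(outcome | do(Drug H)) is just the pooled rate for Drug H: 657/1000 = 0.657.

0.66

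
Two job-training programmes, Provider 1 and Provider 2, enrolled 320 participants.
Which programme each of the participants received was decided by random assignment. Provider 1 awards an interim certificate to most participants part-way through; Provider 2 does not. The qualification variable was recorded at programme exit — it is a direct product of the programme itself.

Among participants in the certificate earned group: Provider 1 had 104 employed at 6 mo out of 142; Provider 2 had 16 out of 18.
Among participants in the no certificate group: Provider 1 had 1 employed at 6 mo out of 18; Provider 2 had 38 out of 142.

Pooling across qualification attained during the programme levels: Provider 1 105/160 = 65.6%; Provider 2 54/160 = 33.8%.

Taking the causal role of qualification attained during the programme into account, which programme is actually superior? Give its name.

The qualification attained during the programme-specific comparison favours Provider 2 throughout, but the pooled figures favour Provider 1. The question is whether to condition on qualification attained during the programme.
Qualification attained during the programme here is a post-treatment variable shaped by the programme; conditioning on it would introduce bias rather than remove it. The overall comparison is the causal one.
Pooled: Provider 1 65.6% vs Provider 2 33.8%; Provider 1 is higher overall.

Provider 1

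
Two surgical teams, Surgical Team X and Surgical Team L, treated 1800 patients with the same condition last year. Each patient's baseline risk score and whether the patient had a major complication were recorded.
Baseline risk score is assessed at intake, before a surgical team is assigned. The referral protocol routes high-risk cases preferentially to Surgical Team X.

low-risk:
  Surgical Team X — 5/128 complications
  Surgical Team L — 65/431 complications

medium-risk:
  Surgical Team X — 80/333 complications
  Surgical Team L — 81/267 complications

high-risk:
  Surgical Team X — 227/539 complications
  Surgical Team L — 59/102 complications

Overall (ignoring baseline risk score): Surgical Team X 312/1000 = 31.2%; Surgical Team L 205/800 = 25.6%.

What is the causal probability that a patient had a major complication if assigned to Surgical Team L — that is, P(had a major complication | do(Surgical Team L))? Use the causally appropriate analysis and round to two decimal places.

Here baseline risk score is a common cause — it drives both which surgical team a case falls under and the outcome. The crude comparison mixes populations; the stratum-specific rates are the causally relevant ones.
Standardising Surgical Team L to the population baseline risk score mix: 0.311·65/431 + 0.333·81/267 + 0.356·59/102 = 0.354.

0.35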